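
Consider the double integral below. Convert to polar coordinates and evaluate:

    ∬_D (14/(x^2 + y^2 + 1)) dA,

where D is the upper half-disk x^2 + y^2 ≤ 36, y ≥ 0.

The region D is 0 ≤ r ≤ 6, 0 ≤ θ ≤ π in polar coordinates, where x = r cos(θ), y = r sin(θ), and dA = r dr dθ.

Under the substitution, the integrand becomes 14/(r^2 + 1), so

    ∬_D (14/(x^2 + y^2 + 1)) dA = ∫_{0}^{π} ∫_{0}^{6} (14/(r^2 + 1)) · r dr dθ.

Inner integral (in r): ∫_{0}^{6} (14/(r^2 + 1)) · r dr = log(94931877133).

Outer integral (in θ): ∫_{0}^{π} (log(94931877133)) dθ = log(94931877133^π).

Therefore ∬_D (14/(x^2 + y^2 + 1)) dA = log(94931877133^π).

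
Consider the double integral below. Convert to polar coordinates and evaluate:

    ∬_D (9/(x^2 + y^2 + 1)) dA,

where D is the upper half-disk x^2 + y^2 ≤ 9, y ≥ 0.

The region D is 0 ≤ r ≤ 3, 0 ≤ θ ≤ π in polar coordinates, where x = r cos(θ), y = r sin(θ), and dA = r dr dθ.

Under the substitution, the integrand becomes 9/(r^2 + 1), so

    ∬_D (9/(x^2 + y^2 + 1)) dA = ∫_{0}^{π} ∫_{0}^{3} (9/(r^2 + 1)) · r dr dθ.

Inner integral (in r): ∫_{0}^{3} (9/(r^2 + 1)) · r dr = 9log(10)/2.

Outer integral (in θ): ∫_{0}^{π} (9log(10)/2) dθ = 9π log(10)/2.

Therefore ∬_D (9/(x^2 + y^2 + 1)) dA = 9π log(10)/2.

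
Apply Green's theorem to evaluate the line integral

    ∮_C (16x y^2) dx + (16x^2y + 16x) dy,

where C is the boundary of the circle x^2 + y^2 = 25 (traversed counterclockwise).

Green's theorem converts the closed line integral into a double integral over the enclosed region D:

    ∮_C P dx + Q dy = ∬_D (∂Q/∂x - ∂P/∂y) dA.

Here P = 16x y^2, Q = 16x^2y + 16x, so

    ∂Q/∂x = 32x y + 16,    ∂P/∂y = 32x y,
    ∂Q/∂x - ∂P/∂y = 16.

D is the region x^2 + y^2 ≤ 25. Evaluating the double integral:

In polar coordinates (x = r cos θ, y = r sin θ, dA = r dr dθ) the integrand becomes 16, so

    ∬_D (16) dA = ∫_0^{2π} ∫_0^{5} (16) · r dr dθ.

Inner (r from 0 to 5): 200.
Outer (θ from 0 to 2π): 400π.

Therefore ∮_C P dx + Q dy = 400π.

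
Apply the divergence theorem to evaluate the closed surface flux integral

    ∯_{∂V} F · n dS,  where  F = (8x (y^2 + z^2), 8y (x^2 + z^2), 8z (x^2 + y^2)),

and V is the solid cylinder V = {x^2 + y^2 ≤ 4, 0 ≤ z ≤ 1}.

By the divergence theorem,

    ∯_{∂V} F · n dS = ∭_V (∇ · F) dV.

Compute the divergence:
    ∇ · F = ∂F_x/∂x + ∂F_y/∂y + ∂F_z/∂z = 8y^2 + 8z^2 + 8x^2 + 8z^2 + 8x^2 + 8y^2 = 16x^2 + 16y^2 + 16z^2.

In cylindrical coordinates, x = r cos(θ), y = r sin(θ), z = z, dV = r dr dθ dz, with 0 ≤ r ≤ 2, 0 ≤ θ ≤ 2π, 0 ≤ z ≤ 1.

The integrand, after substitution and multiplying by the volume element, becomes (16r^2 + 16z^2) · r, so

    ∭_V (∇·F) dV = ∫_0^{2π} ∫_0^{2} ∫_0^{1} (16r^2 + 16z^2) · r dz dr dθ.

Inner (z from 0 to 1): 16r (r^2 + 1/3).
Middle (r from 0 to 2): 224/3.
Outer (θ from 0 to 2π): 448π/3.

Therefore ∯_{∂V} F · n dS = 448π/3.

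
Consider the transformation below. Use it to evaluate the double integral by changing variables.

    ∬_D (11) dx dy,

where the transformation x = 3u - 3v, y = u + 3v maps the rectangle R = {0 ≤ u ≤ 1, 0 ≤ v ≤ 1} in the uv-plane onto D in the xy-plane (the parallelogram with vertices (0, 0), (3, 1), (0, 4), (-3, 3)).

Compute the Jacobian determinant of (x, y) with respect to (u, v):

    ∂(x,y)/∂(u,v) = | 3  -3 | = (3)(3) - (-3)(1) = 12.
                   | 1  3 |

Its absolute value is |J| = 12 (the area scaling factor).

Substituting x = 3u - 3v, y = u + 3v into the integrand,

    11 → 11,

so the integral becomes

    ∬_R (11) · |J| du dv = ∫_0^1 ∫_0^1 (132) dv du.

Inner (v): 132.
Outer (u): 132.

Therefore ∬_D (11) dx dy = 132.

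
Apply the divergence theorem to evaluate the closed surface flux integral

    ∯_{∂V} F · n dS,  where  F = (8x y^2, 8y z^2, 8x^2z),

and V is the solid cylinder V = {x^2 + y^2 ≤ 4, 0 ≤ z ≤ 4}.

By the divergence theorem,

    ∯_{∂V} F · n dS = ∭_V (∇ · F) dV.

Compute the divergence:
    ∇ · F = ∂F_x/∂x + ∂F_y/∂y + ∂F_z/∂z = 8y^2 + 8z^2 + 8x^2 = 8x^2 + 8y^2 + 8z^2.

In cylindrical coordinates, x = r cos(θ), y = r sin(θ), z = z, dV = r dr dθ dz, with 0 ≤ r ≤ 2, 0 ≤ θ ≤ 2π, 0 ≤ z ≤ 4.

The integrand, after substitution and multiplying by the volume element, becomes (8r^2 + 8z^2) · r, so

    ∭_V (∇·F) dV = ∫_0^{2π} ∫_0^{2} ∫_0^{4} (8r^2 + 8z^2) · r dz dr dθ.

Inner (z from 0 to 4): 32r (r^2 + 16/3).
Middle (r from 0 to 2): 1408/3.
Outer (θ from 0 to 2π): 2816π/3.

Therefore ∯_{∂V} F · n dS = 2816π/3.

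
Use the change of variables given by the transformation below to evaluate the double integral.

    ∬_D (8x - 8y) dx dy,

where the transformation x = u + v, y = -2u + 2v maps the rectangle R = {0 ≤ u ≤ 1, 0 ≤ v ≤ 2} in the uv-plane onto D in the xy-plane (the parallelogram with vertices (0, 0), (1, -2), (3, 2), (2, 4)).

Compute the Jacobian determinant of (x, y) with respect to (u, v):

    ∂(x,y)/∂(u,v) = | 1  1 | = (1)(2) - (1)(-2) = 4.
                   | -2  2 |

Its absolute value is |J| = 4 (the area scaling factor).

Substituting x = u + v, y = -2u + 2v into the integrand,

    8x - 8y → 24u - 8v,

so the integral becomes

    ∬_R (24u - 8v) · |J| du dv = ∫_0^1 ∫_0^2 (96u - 32v) dv du.

Inner (v): 192u - 64.
Outer (u): 32.

Therefore ∬_D (8x - 8y) dx dy = 32.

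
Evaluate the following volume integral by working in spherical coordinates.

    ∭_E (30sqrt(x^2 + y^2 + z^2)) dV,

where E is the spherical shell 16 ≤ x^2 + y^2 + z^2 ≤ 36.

In spherical coordinates, x = ρ sin(φ) cos(θ), y = ρ sin(φ) sin(θ), z = ρ cos(φ), and dV = ρ^2 sin(φ) dρ dφ dθ.

The integrand becomes 30ρ, so

    ∭_E (30sqrt(x^2 + y^2 + z^2)) dV = ∫_{0}^{2π} ∫_{0}^{π} ∫_{4}^{6} (30ρ) · ρ^2 sin(φ) dρ dφ dθ.

Inner (ρ): 7800sin(φ).
Middle (φ): 15600.
Outer (θ): 31200π.

Therefore the triple integral equals 31200π.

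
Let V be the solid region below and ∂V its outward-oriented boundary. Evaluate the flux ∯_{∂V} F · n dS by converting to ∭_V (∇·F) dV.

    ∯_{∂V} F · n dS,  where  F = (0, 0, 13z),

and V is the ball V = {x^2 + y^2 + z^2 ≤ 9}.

By the divergence theorem,

    ∯_{∂V} F · n dS = ∭_V (∇ · F) dV.

Compute the divergence:
    ∇ · F = ∂F_x/∂x + ∂F_y/∂y + ∂F_z/∂z = 0 + 0 + 13 = 13.

In spherical coordinates, x = ρ sin(φ) cos(θ), y = ρ sin(φ) sin(θ), z = ρ cos(φ), dV = ρ^2 sin(φ) dρ dφ dθ, with 0 ≤ ρ ≤ 3, 0 ≤ φ ≤ π, 0 ≤ θ ≤ 2π.

The integrand, after substitution and multiplying by the volume element, becomes (13) · ρ^2 sin(φ), so

    ∭_V (∇·F) dV = ∫_0^{2π} ∫_0^{π} ∫_0^{3} (13) · ρ^2 sin(φ) dρ dφ dθ.

Inner (ρ from 0 to 3): 117sin(φ).
Middle (φ from 0 to π): 234.
Outer (θ from 0 to 2π): 468π.

Therefore ∯_{∂V} F · n dS = 468π.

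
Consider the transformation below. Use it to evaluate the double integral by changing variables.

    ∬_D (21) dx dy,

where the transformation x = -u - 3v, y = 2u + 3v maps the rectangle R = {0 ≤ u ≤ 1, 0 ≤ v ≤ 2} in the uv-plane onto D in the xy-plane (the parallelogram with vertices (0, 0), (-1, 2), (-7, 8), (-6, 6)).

Compute the Jacobian determinant of (x, y) with respect to (u, v):

    ∂(x,y)/∂(u,v) = | -1  -3 | = (-1)(3) - (-3)(2) = 3.
                   | 2  3 |

Its absolute value is |J| = 3 (the area scaling factor).

Substituting x = -u - 3v, y = 2u + 3v into the integrand,

    21 → 21,

so the integral becomes

    ∬_R (21) · |J| du dv = ∫_0^1 ∫_0^2 (63) dv du.

Inner (v): 126.
Outer (u): 126.

Therefore ∬_D (21) dx dy = 126.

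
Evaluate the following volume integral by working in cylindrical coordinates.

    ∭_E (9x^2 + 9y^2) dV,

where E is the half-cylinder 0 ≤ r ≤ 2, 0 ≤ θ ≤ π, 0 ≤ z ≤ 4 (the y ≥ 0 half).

In cylindrical coordinates, x = r cos(θ), y = r sin(θ), z = z, and dV = r dr dθ dz.

The integrand becomes 9r^2, so

    ∭_E (9x^2 + 9y^2) dV = ∫_{0}^{π} ∫_{0}^{2} ∫_{0}^{4} (9r^2) · r dz dr dθ.

Inner (z): 36r^3.
Middle (r from 0 to 2): 144.
Outer (θ): 144π.

Therefore the triple integral equals 144π.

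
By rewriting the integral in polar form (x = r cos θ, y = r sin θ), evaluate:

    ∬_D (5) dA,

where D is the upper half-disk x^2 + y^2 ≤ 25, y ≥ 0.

The region D is 0 ≤ r ≤ 5, 0 ≤ θ ≤ π in polar coordinates, where x = r cos(θ), y = r sin(θ), and dA = r dr dθ.

Under the substitution, the integrand becomes 5, so

    ∬_D (5) dA = ∫_{0}^{π} ∫_{0}^{5} (5) · r dr dθ.

Inner integral (in r): ∫_{0}^{5} (5) · r dr = 125/2.

Outer integral (in θ): ∫_{0}^{π} (125/2) dθ = 125π/2.

Therefore ∬_D (5) dA = 125π/2.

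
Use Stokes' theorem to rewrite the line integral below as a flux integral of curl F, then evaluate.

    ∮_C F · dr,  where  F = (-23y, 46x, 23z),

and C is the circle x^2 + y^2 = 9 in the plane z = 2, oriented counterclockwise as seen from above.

Let S be the flat disk x^2 + y^2 ≤ 9 in the plane z = 2, with upward unit normal n̂ = ẑ. By Stokes' theorem,

    ∮_C F · dr = ∬_S (∇ × F) · n̂ dS = ∬_D (curl F)_z dA,

where D is the disk x^2 + y^2 ≤ 9.

Compute the curl of F = (-23y, 46x, 23z):
    (∇ × F)_x = ∂F_z/∂y - ∂F_y/∂z = 0,
    (∇ × F)_y = ∂F_x/∂z - ∂F_z/∂x = 0,
    (∇ × F)_z = ∂F_y/∂x - ∂F_x/∂y = 69.

On z = 2, (curl F)_z = 69.

Convert to polar (x = r cos θ, y = r sin θ, dA = r dr dθ); the integrand becomes 69, so

    ∬_D (curl F)_z dA = ∫_0^{2π} ∫_0^{3} (69) · r dr dθ.

Inner (r from 0 to 3): 621/2.
Outer (θ from 0 to 2π): 621π.

Therefore ∮_C F · dr = 621π.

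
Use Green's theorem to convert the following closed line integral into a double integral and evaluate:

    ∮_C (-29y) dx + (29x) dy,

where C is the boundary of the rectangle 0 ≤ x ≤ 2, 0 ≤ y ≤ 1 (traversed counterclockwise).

Green's theorem converts the closed line integral into a double integral over the enclosed region D:

    ∮_C P dx + Q dy = ∬_D (∂Q/∂x - ∂P/∂y) dA.

Here P = -29y, Q = 29x, so

    ∂Q/∂x = 29,    ∂P/∂y = -29,
    ∂Q/∂x - ∂P/∂y = 58.

D is the region 0 ≤ x ≤ 2, 0 ≤ y ≤ 1. Evaluating the double integral:

    ∬_D (58) dA = ∫_0^{2} ∫_0^{1} (58) dy dx.

Inner (y from 0 to 1): 58.
Outer (x from 0 to 2): 116.

Therefore ∮_C P dx + Q dy = 116.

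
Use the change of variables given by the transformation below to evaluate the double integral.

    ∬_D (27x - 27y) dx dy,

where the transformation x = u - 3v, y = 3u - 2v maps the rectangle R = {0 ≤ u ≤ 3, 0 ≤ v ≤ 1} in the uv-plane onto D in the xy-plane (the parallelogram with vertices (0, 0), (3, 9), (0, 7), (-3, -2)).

Compute the Jacobian determinant of (x, y) with respect to (u, v):

    ∂(x,y)/∂(u,v) = | 1  -3 | = (1)(-2) - (-3)(3) = 7.
                   | 3  -2 |

Its absolute value is |J| = 7 (the area scaling factor).

Substituting x = u - 3v, y = 3u - 2v into the integrand,

    27x - 27y → -54u - 27v,

so the integral becomes

    ∬_R (-54u - 27v) · |J| du dv = ∫_0^3 ∫_0^1 (-378u - 189v) dv du.

Inner (v): -378u - 189/2.
Outer (u): -3969/2.

Therefore ∬_D (27x - 27y) dx dy = -3969/2.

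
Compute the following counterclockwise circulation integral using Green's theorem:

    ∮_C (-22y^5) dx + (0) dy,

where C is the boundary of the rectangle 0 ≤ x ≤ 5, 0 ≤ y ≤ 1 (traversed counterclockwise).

Green's theorem converts the closed line integral into a double integral over the enclosed region D:

    ∮_C P dx + Q dy = ∬_D (∂Q/∂x - ∂P/∂y) dA.

Here P = -22y^5, Q = 0, so

    ∂Q/∂x = 0,    ∂P/∂y = -110y^4,
    ∂Q/∂x - ∂P/∂y = 110y^4.

D is the region 0 ≤ x ≤ 5, 0 ≤ y ≤ 1. Evaluating the double integral:

    ∬_D (110y^4) dA = ∫_0^{5} ∫_0^{1} (110y^4) dy dx.

Inner (y from 0 to 1): 22.
Outer (x from 0 to 5): 110.

Therefore ∮_C P dx + Q dy = 110.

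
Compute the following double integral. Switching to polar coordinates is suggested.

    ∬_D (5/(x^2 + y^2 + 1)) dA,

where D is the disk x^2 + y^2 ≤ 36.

The region D is 0 ≤ r ≤ 6, 0 ≤ θ ≤ 2π in polar coordinates, where x = r cos(θ), y = r sin(θ), and dA = r dr dθ.

Under the substitution, the integrand becomes 5/(r^2 + 1), so

    ∬_D (5/(x^2 + y^2 + 1)) dA = ∫_{0}^{2π} ∫_{0}^{6} (5/(r^2 + 1)) · r dr dθ.

Inner integral (in r): ∫_{0}^{6} (5/(r^2 + 1)) · r dr = 5log(37)/2.

Outer integral (in θ): ∫_{0}^{2π} (5log(37)/2) dθ = 5π log(37).

Therefore ∬_D (5/(x^2 + y^2 + 1)) dA = 5π log(37).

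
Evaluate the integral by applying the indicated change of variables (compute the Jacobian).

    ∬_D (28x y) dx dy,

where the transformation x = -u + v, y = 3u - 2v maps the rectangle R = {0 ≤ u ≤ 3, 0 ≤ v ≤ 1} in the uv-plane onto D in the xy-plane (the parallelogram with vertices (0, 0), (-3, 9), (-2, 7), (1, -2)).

Compute the Jacobian determinant of (x, y) with respect to (u, v):

    ∂(x,y)/∂(u,v) = | -1  1 | = (-1)(-2) - (1)(3) = -1.
                   | 3  -2 |

Its absolute value is |J| = 1 (the area scaling factor).

Substituting x = -u + v, y = 3u - 2v into the integrand,

    28x y → -84u^2 + 140u v - 56v^2,

so the integral becomes

    ∬_R (-84u^2 + 140u v - 56v^2) · |J| du dv = ∫_0^3 ∫_0^1 (-84u^2 + 140u v - 56v^2) dv du.

Inner (v): -84u^2 + 70u - 56/3.
Outer (u): -497.

Therefore ∬_D (28x y) dx dy = -497.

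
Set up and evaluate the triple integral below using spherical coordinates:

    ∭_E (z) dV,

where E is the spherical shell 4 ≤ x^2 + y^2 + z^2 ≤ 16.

In spherical coordinates, x = ρ sin(φ) cos(θ), y = ρ sin(φ) sin(θ), z = ρ cos(φ), and dV = ρ^2 sin(φ) dρ dφ dθ.

The integrand becomes ρ cos(φ), so

    ∭_E (z) dV = ∫_{0}^{2π} ∫_{0}^{π} ∫_{2}^{4} (ρ cos(φ)) · ρ^2 sin(φ) dρ dφ dθ.

Inner (ρ): 30sin(2φ).
Middle (φ): 0.
Outer (θ): 0.

Therefore the triple integral equals 0.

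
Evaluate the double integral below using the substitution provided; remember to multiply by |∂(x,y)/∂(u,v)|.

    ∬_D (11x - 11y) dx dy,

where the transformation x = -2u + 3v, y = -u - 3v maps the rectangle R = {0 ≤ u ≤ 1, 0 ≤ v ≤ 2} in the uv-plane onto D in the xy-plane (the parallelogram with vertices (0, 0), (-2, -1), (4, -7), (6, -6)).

Compute the Jacobian determinant of (x, y) with respect to (u, v):

    ∂(x,y)/∂(u,v) = | -2  3 | = (-2)(-3) - (3)(-1) = 9.
                   | -1  -3 |

Its absolute value is |J| = 9 (the area scaling factor).

Substituting x = -2u + 3v, y = -u - 3v into the integrand,

    11x - 11y → -11u + 66v,

so the integral becomes

    ∬_R (-11u + 66v) · |J| du dv = ∫_0^1 ∫_0^2 (-99u + 594v) dv du.

Inner (v): 1188 - 198u.
Outer (u): 1089.

Therefore ∬_D (11x - 11y) dx dy = 1089.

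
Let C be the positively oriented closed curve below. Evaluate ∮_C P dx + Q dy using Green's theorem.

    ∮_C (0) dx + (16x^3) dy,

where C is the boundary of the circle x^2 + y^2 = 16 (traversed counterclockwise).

Green's theorem converts the closed line integral into a double integral over the enclosed region D:

    ∮_C P dx + Q dy = ∬_D (∂Q/∂x - ∂P/∂y) dA.

Here P = 0, Q = 16x^3, so

    ∂Q/∂x = 48x^2,    ∂P/∂y = 0,
    ∂Q/∂x - ∂P/∂y = 48x^2.

D is the region x^2 + y^2 ≤ 16. Evaluating the double integral:

In polar coordinates (x = r cos θ, y = r sin θ, dA = r dr dθ) the integrand becomes 48r^2cos(θ)^2, so

    ∬_D (48x^2) dA = ∫_0^{2π} ∫_0^{4} (48r^2cos(θ)^2) · r dr dθ.

Inner (r from 0 to 4): 3072cos(θ)^2.
Outer (θ from 0 to 2π): 3072π.

Therefore ∮_C P dx + Q dy = 3072π.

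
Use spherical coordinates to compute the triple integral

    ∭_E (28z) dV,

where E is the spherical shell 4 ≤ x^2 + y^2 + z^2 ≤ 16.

In spherical coordinates, x = ρ sin(φ) cos(θ), y = ρ sin(φ) sin(θ), z = ρ cos(φ), and dV = ρ^2 sin(φ) dρ dφ dθ.

The integrand becomes 28ρ cos(φ), so

    ∭_E (28z) dV = ∫_{0}^{2π} ∫_{0}^{π} ∫_{2}^{4} (28ρ cos(φ)) · ρ^2 sin(φ) dρ dφ dθ.

Inner (ρ): 840sin(2φ).
Middle (φ): 0.
Outer (θ): 0.

Therefore the triple integral equals 0.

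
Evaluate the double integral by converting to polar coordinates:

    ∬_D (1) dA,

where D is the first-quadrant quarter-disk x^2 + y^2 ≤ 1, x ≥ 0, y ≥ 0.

The region D is 0 ≤ r ≤ 1, 0 ≤ θ ≤ π/2 in polar coordinates, where x = r cos(θ), y = r sin(θ), and dA = r dr dθ.

Under the substitution, the integrand becomes 1, so

    ∬_D (1) dA = ∫_{0}^{π/2} ∫_{0}^{1} (1) · r dr dθ.

Inner integral (in r): ∫_{0}^{1} (1) · r dr = 1/2.

Outer integral (in θ): ∫_{0}^{π/2} (1/2) dθ = π/4.

Therefore ∬_D (1) dA = π/4.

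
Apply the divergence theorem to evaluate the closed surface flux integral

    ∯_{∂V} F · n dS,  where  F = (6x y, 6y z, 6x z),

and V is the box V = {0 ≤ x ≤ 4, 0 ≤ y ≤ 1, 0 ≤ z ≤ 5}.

By the divergence theorem,

    ∯_{∂V} F · n dS = ∭_V (∇ · F) dV.

Compute the divergence:
    ∇ · F = ∂F_x/∂x + ∂F_y/∂y + ∂F_z/∂z = 6y + 6z + 6x = 6x + 6y + 6z.

V is a rectangular box, so dV = dx dy dz with 0 ≤ x ≤ 4, 0 ≤ y ≤ 1, 0 ≤ z ≤ 5.

Integrate (6x + 6y + 6z) over V as an iterated integral:

    ∭_V (∇·F) dV = ∫_0^{4} ∫_0^{1} ∫_0^{5} (6x + 6y + 6z) dz dy dx.

Inner (z from 0 to 5): 30x + 30y + 75.
Middle (y from 0 to 1): 30x + 90.
Outer (x from 0 to 4): 600.

Therefore ∯_{∂V} F · n dS = 600.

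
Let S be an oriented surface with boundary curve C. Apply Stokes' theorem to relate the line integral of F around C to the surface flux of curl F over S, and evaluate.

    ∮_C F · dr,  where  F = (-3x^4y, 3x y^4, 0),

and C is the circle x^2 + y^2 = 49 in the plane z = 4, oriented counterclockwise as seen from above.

Let S be the flat disk x^2 + y^2 ≤ 49 in the plane z = 4, with upward unit normal n̂ = ẑ. By Stokes' theorem,

    ∮_C F · dr = ∬_S (∇ × F) · n̂ dS = ∬_D (curl F)_z dA,

where D is the disk x^2 + y^2 ≤ 49.

Compute the curl of F = (-3x^4y, 3x y^4, 0):
    (∇ × F)_x = ∂F_z/∂y - ∂F_y/∂z = 0,
    (∇ × F)_y = ∂F_x/∂z - ∂F_z/∂x = 0,
    (∇ × F)_z = ∂F_y/∂x - ∂F_x/∂y = 3x^4 + 3y^4.

On z = 4, (curl F)_z = 3x^4 + 3y^4.

Convert to polar (x = r cos θ, y = r sin θ, dA = r dr dθ); the integrand becomes 3r^4(sin(θ)^4 + cos(θ)^4), so

    ∬_D (curl F)_z dA = ∫_0^{2π} ∫_0^{7} (3r^4(sin(θ)^4 + cos(θ)^4)) · r dr dθ.

Inner (r from 0 to 7): 117649sin(θ)^4/2 + 117649cos(θ)^4/2.
Outer (θ from 0 to 2π): 352947π/4.

Therefore ∮_C F · dr = 352947π/4.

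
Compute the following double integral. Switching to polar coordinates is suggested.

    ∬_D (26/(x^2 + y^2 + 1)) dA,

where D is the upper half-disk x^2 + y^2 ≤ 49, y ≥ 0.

The region D is 0 ≤ r ≤ 7, 0 ≤ θ ≤ π in polar coordinates, where x = r cos(θ), y = r sin(θ), and dA = r dr dθ.

Under the substitution, the integrand becomes 26/(r^2 + 1), so

    ∬_D (26/(x^2 + y^2 + 1)) dA = ∫_{0}^{π} ∫_{0}^{7} (26/(r^2 + 1)) · r dr dθ.

Inner integral (in r): ∫_{0}^{7} (26/(r^2 + 1)) · r dr = log(12207031250000000000000).

Outer integral (in θ): ∫_{0}^{π} (log(12207031250000000000000)) dθ = log(12207031250000000000000^π).

Therefore ∬_D (26/(x^2 + y^2 + 1)) dA = log(12207031250000000000000^π).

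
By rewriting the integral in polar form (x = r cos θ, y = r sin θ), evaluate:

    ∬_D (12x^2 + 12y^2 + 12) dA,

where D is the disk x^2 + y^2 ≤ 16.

The region D is 0 ≤ r ≤ 4, 0 ≤ θ ≤ 2π in polar coordinates, where x = r cos(θ), y = r sin(θ), and dA = r dr dθ.

Under the substitution, the integrand becomes 12r^2 + 12, so

    ∬_D (12x^2 + 12y^2 + 12) dA = ∫_{0}^{2π} ∫_{0}^{4} (12r^2 + 12) · r dr dθ.

Inner integral (in r): ∫_{0}^{4} (12r^2 + 12) · r dr = 864.

Outer integral (in θ): ∫_{0}^{2π} (864) dθ = 1728π.

Therefore ∬_D (12x^2 + 12y^2 + 12) dA = 1728π.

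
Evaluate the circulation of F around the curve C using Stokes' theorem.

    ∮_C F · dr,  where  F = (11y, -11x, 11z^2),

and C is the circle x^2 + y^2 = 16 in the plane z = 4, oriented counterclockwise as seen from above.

Let S be the flat disk x^2 + y^2 ≤ 16 in the plane z = 4, with upward unit normal n̂ = ẑ. By Stokes' theorem,

    ∮_C F · dr = ∬_S (∇ × F) · n̂ dS = ∬_D (curl F)_z dA,

where D is the disk x^2 + y^2 ≤ 16.

Compute the curl of F = (11y, -11x, 11z^2):
    (∇ × F)_x = ∂F_z/∂y - ∂F_y/∂z = 0,
    (∇ × F)_y = ∂F_x/∂z - ∂F_z/∂x = 0,
    (∇ × F)_z = ∂F_y/∂x - ∂F_x/∂y = -22.

On z = 4, (curl F)_z = -22.

Convert to polar (x = r cos θ, y = r sin θ, dA = r dr dθ); the integrand becomes -22, so

    ∬_D (curl F)_z dA = ∫_0^{2π} ∫_0^{4} (-22) · r dr dθ.

Inner (r from 0 to 4): -176.
Outer (θ from 0 to 2π): -352π.

Therefore ∮_C F · dr = -352π.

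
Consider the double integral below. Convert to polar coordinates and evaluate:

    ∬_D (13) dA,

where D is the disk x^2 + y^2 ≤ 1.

The region D is 0 ≤ r ≤ 1, 0 ≤ θ ≤ 2π in polar coordinates, where x = r cos(θ), y = r sin(θ), and dA = r dr dθ.

Under the substitution, the integrand becomes 13, so

    ∬_D (13) dA = ∫_{0}^{2π} ∫_{0}^{1} (13) · r dr dθ.

Inner integral (in r): ∫_{0}^{1} (13) · r dr = 13/2.

Outer integral (in θ): ∫_{0}^{2π} (13/2) dθ = 13π.

Therefore ∬_D (13) dA = 13π.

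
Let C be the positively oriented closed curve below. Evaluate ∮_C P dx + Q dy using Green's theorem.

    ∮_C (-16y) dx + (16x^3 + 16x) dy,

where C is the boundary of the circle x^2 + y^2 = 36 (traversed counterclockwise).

Green's theorem converts the closed line integral into a double integral over the enclosed region D:

    ∮_C P dx + Q dy = ∬_D (∂Q/∂x - ∂P/∂y) dA.

Here P = -16y, Q = 16x^3 + 16x, so

    ∂Q/∂x = 48x^2 + 16,    ∂P/∂y = -16,
    ∂Q/∂x - ∂P/∂y = 48x^2 + 32.

D is the region x^2 + y^2 ≤ 36. Evaluating the double integral:

In polar coordinates (x = r cos θ, y = r sin θ, dA = r dr dθ) the integrand becomes 48r^2cos(θ)^2 + 32, so

    ∬_D (48x^2 + 32) dA = ∫_0^{2π} ∫_0^{6} (48r^2cos(θ)^2 + 32) · r dr dθ.

Inner (r from 0 to 6): 15552cos(θ)^2 + 576.
Outer (θ from 0 to 2π): 16704π.

Therefore ∮_C P dx + Q dy = 16704π.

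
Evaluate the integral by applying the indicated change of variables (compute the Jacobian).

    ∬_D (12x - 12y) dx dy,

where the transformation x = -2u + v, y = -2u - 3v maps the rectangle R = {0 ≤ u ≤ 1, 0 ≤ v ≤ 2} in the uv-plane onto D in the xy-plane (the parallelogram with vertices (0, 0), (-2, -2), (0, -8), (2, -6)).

Compute the Jacobian determinant of (x, y) with respect to (u, v):

    ∂(x,y)/∂(u,v) = | -2  1 | = (-2)(-3) - (1)(-2) = 8.
                   | -2  -3 |

Its absolute value is |J| = 8 (the area scaling factor).

Substituting x = -2u + v, y = -2u - 3v into the integrand,

    12x - 12y → 48v,

so the integral becomes

    ∬_R (48v) · |J| du dv = ∫_0^1 ∫_0^2 (384v) dv du.

Inner (v): 768.
Outer (u): 768.

Therefore ∬_D (12x - 12y) dx dy = 768.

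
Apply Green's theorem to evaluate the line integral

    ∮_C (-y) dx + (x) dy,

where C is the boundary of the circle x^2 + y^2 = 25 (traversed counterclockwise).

Green's theorem converts the closed line integral into a double integral over the enclosed region D:

    ∮_C P dx + Q dy = ∬_D (∂Q/∂x - ∂P/∂y) dA.

Here P = -y, Q = x, so

    ∂Q/∂x = 1,    ∂P/∂y = -1,
    ∂Q/∂x - ∂P/∂y = 2.

D is the region x^2 + y^2 ≤ 25. Evaluating the double integral:

In polar coordinates (x = r cos θ, y = r sin θ, dA = r dr dθ) the integrand becomes 2, so

    ∬_D (2) dA = ∫_0^{2π} ∫_0^{5} (2) · r dr dθ.

Inner (r from 0 to 5): 25.
Outer (θ from 0 to 2π): 50π.

Therefore ∮_C P dx + Q dy = 50π.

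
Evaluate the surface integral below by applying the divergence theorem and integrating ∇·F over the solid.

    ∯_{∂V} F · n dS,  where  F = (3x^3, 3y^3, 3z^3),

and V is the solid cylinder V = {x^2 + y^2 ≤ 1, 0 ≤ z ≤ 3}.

By the divergence theorem,

    ∯_{∂V} F · n dS = ∭_V (∇ · F) dV.

Compute the divergence:
    ∇ · F = ∂F_x/∂x + ∂F_y/∂y + ∂F_z/∂z = 9x^2 + 9y^2 + 9z^2.

In cylindrical coordinates, x = r cos(θ), y = r sin(θ), z = z, dV = r dr dθ dz, with 0 ≤ r ≤ 1, 0 ≤ θ ≤ 2π, 0 ≤ z ≤ 3.

The integrand, after substitution and multiplying by the volume element, becomes (9r^2 + 9z^2) · r, so

    ∭_V (∇·F) dV = ∫_0^{2π} ∫_0^{1} ∫_0^{3} (9r^2 + 9z^2) · r dz dr dθ.

Inner (z from 0 to 3): 27r (r^2 + 3).
Middle (r from 0 to 1): 189/4.
Outer (θ from 0 to 2π): 189π/2.

Therefore ∯_{∂V} F · n dS = 189π/2.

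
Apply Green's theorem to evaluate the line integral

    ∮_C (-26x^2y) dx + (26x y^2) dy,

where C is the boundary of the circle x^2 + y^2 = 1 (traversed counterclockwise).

Green's theorem converts the closed line integral into a double integral over the enclosed region D:

    ∮_C P dx + Q dy = ∬_D (∂Q/∂x - ∂P/∂y) dA.

Here P = -26x^2y, Q = 26x y^2, so

    ∂Q/∂x = 26y^2,    ∂P/∂y = -26x^2,
    ∂Q/∂x - ∂P/∂y = 26x^2 + 26y^2.

D is the region x^2 + y^2 ≤ 1. Evaluating the double integral:

In polar coordinates (x = r cos θ, y = r sin θ, dA = r dr dθ) the integrand becomes 26r^2, so

    ∬_D (26x^2 + 26y^2) dA = ∫_0^{2π} ∫_0^{1} (26r^2) · r dr dθ.

Inner (r from 0 to 1): 13/2.
Outer (θ from 0 to 2π): 13π.

Therefore ∮_C P dx + Q dy = 13π.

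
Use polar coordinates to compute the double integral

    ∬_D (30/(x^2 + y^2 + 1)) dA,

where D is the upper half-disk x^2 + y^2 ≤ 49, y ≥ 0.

The region D is 0 ≤ r ≤ 7, 0 ≤ θ ≤ π in polar coordinates, where x = r cos(θ), y = r sin(θ), and dA = r dr dθ.

Under the substitution, the integrand becomes 30/(r^2 + 1), so

    ∬_D (30/(x^2 + y^2 + 1)) dA = ∫_{0}^{π} ∫_{0}^{7} (30/(r^2 + 1)) · r dr dθ.

Inner integral (in r): ∫_{0}^{7} (30/(r^2 + 1)) · r dr = log(30517578125000000000000000).

Outer integral (in θ): ∫_{0}^{π} (log(30517578125000000000000000)) dθ = log(30517578125000000000000000^π).

Therefore ∬_D (30/(x^2 + y^2 + 1)) dA = log(30517578125000000000000000^π).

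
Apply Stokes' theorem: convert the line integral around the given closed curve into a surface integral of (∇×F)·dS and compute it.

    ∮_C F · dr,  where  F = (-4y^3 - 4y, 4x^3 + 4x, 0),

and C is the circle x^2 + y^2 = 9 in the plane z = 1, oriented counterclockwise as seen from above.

Let S be the flat disk x^2 + y^2 ≤ 9 in the plane z = 1, with upward unit normal n̂ = ẑ. By Stokes' theorem,

    ∮_C F · dr = ∬_S (∇ × F) · n̂ dS = ∬_D (curl F)_z dA,

where D is the disk x^2 + y^2 ≤ 9.

Compute the curl of F = (-4y^3 - 4y, 4x^3 + 4x, 0):
    (∇ × F)_x = ∂F_z/∂y - ∂F_y/∂z = 0,
    (∇ × F)_y = ∂F_x/∂z - ∂F_z/∂x = 0,
    (∇ × F)_z = ∂F_y/∂x - ∂F_x/∂y = 12x^2 + 12y^2 + 8.

On z = 1, (curl F)_z = 12x^2 + 12y^2 + 8.

Convert to polar (x = r cos θ, y = r sin θ, dA = r dr dθ); the integrand becomes 12r^2 + 8, so

    ∬_D (curl F)_z dA = ∫_0^{2π} ∫_0^{3} (12r^2 + 8) · r dr dθ.

Inner (r from 0 to 3): 279.
Outer (θ from 0 to 2π): 558π.

Therefore ∮_C F · dr = 558π.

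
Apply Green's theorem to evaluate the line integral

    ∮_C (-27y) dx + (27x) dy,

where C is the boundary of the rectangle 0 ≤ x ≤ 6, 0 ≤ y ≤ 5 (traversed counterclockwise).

Green's theorem converts the closed line integral into a double integral over the enclosed region D:

    ∮_C P dx + Q dy = ∬_D (∂Q/∂x - ∂P/∂y) dA.

Here P = -27y, Q = 27x, so

    ∂Q/∂x = 27,    ∂P/∂y = -27,
    ∂Q/∂x - ∂P/∂y = 54.

D is the region 0 ≤ x ≤ 6, 0 ≤ y ≤ 5. Evaluating the double integral:

    ∬_D (54) dA = ∫_0^{6} ∫_0^{5} (54) dy dx.

Inner (y from 0 to 5): 270.
Outer (x from 0 to 6): 1620.

Therefore ∮_C P dx + Q dy = 1620.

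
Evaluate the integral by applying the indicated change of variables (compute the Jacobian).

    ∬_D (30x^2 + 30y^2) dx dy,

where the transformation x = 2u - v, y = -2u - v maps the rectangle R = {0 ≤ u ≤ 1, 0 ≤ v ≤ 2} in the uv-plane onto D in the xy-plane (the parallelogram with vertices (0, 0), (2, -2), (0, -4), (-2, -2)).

Compute the Jacobian determinant of (x, y) with respect to (u, v):

    ∂(x,y)/∂(u,v) = | 2  -1 | = (2)(-1) - (-1)(-2) = -4.
                   | -2  -1 |

Its absolute value is |J| = 4 (the area scaling factor).

Substituting x = 2u - v, y = -2u - v into the integrand,

    30x^2 + 30y^2 → 240u^2 + 60v^2,

so the integral becomes

    ∬_R (240u^2 + 60v^2) · |J| du dv = ∫_0^1 ∫_0^2 (960u^2 + 240v^2) dv du.

Inner (v): 1920u^2 + 640.
Outer (u): 1280.

Therefore ∬_D (30x^2 + 30y^2) dx dy = 1280.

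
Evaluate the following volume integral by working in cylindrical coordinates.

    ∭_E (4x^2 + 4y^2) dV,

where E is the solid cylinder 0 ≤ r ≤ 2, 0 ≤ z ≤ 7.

In cylindrical coordinates, x = r cos(θ), y = r sin(θ), z = z, and dV = r dr dθ dz.

The integrand becomes 4r^2, so

    ∭_E (4x^2 + 4y^2) dV = ∫_{0}^{2π} ∫_{0}^{2} ∫_{0}^{7} (4r^2) · r dz dr dθ.

Inner (z): 28r^3.
Middle (r from 0 to 2): 112.
Outer (θ): 224π.

Therefore the triple integral equals 224π.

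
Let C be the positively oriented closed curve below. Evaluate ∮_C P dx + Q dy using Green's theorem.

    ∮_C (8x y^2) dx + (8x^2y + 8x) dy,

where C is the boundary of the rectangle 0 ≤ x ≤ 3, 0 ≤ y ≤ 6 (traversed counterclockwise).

Green's theorem converts the closed line integral into a double integral over the enclosed region D:

    ∮_C P dx + Q dy = ∬_D (∂Q/∂x - ∂P/∂y) dA.

Here P = 8x y^2, Q = 8x^2y + 8x, so

    ∂Q/∂x = 16x y + 8,    ∂P/∂y = 16x y,
    ∂Q/∂x - ∂P/∂y = 8.

D is the region 0 ≤ x ≤ 3, 0 ≤ y ≤ 6. Evaluating the double integral:

    ∬_D (8) dA = ∫_0^{3} ∫_0^{6} (8) dy dx.

Inner (y from 0 to 6): 48.
Outer (x from 0 to 3): 144.

Therefore ∮_C P dx + Q dy = 144.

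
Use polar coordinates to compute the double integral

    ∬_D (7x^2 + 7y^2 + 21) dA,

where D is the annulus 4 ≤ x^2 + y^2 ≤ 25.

The region D is 2 ≤ r ≤ 5, 0 ≤ θ ≤ 2π in polar coordinates, where x = r cos(θ), y = r sin(θ), and dA = r dr dθ.

Under the substitution, the integrand becomes 7r^2 + 21, so

    ∬_D (7x^2 + 7y^2 + 21) dA = ∫_{0}^{2π} ∫_{2}^{5} (7r^2 + 21) · r dr dθ.

Inner integral (in r): ∫_{2}^{5} (7r^2 + 21) · r dr = 5145/4.

Outer integral (in θ): ∫_{0}^{2π} (5145/4) dθ = 5145π/2.

Therefore ∬_D (7x^2 + 7y^2 + 21) dA = 5145π/2.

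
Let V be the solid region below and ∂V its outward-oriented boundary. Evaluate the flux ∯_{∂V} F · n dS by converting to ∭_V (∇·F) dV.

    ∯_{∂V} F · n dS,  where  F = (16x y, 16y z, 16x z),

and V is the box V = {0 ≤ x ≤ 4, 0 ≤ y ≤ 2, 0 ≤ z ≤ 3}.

By the divergence theorem,

    ∯_{∂V} F · n dS = ∭_V (∇ · F) dV.

Compute the divergence:
    ∇ · F = ∂F_x/∂x + ∂F_y/∂y + ∂F_z/∂z = 16y + 16z + 16x = 16x + 16y + 16z.

V is a rectangular box, so dV = dx dy dz with 0 ≤ x ≤ 4, 0 ≤ y ≤ 2, 0 ≤ z ≤ 3.

Integrate (16x + 16y + 16z) over V as an iterated integral:

    ∭_V (∇·F) dV = ∫_0^{4} ∫_0^{2} ∫_0^{3} (16x + 16y + 16z) dz dy dx.

Inner (z from 0 to 3): 48x + 48y + 72.
Middle (y from 0 to 2): 96x + 240.
Outer (x from 0 to 4): 1728.

Therefore ∯_{∂V} F · n dS = 1728.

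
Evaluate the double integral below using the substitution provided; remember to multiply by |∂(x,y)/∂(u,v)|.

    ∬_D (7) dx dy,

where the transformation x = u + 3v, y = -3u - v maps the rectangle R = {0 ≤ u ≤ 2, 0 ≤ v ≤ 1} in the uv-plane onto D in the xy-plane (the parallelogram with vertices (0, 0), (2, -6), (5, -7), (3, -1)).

Compute the Jacobian determinant of (x, y) with respect to (u, v):

    ∂(x,y)/∂(u,v) = | 1  3 | = (1)(-1) - (3)(-3) = 8.
                   | -3  -1 |

Its absolute value is |J| = 8 (the area scaling factor).

Substituting x = u + 3v, y = -3u - v into the integrand,

    7 → 7,

so the integral becomes

    ∬_R (7) · |J| du dv = ∫_0^2 ∫_0^1 (56) dv du.

Inner (v): 56.
Outer (u): 112.

Therefore ∬_D (7) dx dy = 112.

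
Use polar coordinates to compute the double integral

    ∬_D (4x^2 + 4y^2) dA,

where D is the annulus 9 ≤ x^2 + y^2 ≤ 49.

The region D is 3 ≤ r ≤ 7, 0 ≤ θ ≤ 2π in polar coordinates, where x = r cos(θ), y = r sin(θ), and dA = r dr dθ.

Under the substitution, the integrand becomes 4r^2, so

    ∬_D (4x^2 + 4y^2) dA = ∫_{0}^{2π} ∫_{3}^{7} (4r^2) · r dr dθ.

Inner integral (in r): ∫_{3}^{7} (4r^2) · r dr = 2320.

Outer integral (in θ): ∫_{0}^{2π} (2320) dθ = 4640π.

Therefore ∬_D (4x^2 + 4y^2) dA = 4640π.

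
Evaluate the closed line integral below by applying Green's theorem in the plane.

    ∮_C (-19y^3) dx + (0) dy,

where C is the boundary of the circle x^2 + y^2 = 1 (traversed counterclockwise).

Green's theorem converts the closed line integral into a double integral over the enclosed region D:

    ∮_C P dx + Q dy = ∬_D (∂Q/∂x - ∂P/∂y) dA.

Here P = -19y^3, Q = 0, so

    ∂Q/∂x = 0,    ∂P/∂y = -57y^2,
    ∂Q/∂x - ∂P/∂y = 57y^2.

D is the region x^2 + y^2 ≤ 1. Evaluating the double integral:

In polar coordinates (x = r cos θ, y = r sin θ, dA = r dr dθ) the integrand becomes 57r^2sin(θ)^2, so

    ∬_D (57y^2) dA = ∫_0^{2π} ∫_0^{1} (57r^2sin(θ)^2) · r dr dθ.

Inner (r from 0 to 1): 57sin(θ)^2/4.
Outer (θ from 0 to 2π): 57π/4.

Therefore ∮_C P dx + Q dy = 57π/4.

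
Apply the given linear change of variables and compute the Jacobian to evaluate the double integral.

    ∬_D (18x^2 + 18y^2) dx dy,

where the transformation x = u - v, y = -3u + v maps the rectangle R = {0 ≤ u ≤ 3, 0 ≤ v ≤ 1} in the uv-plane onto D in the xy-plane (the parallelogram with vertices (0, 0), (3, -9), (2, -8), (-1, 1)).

Compute the Jacobian determinant of (x, y) with respect to (u, v):

    ∂(x,y)/∂(u,v) = | 1  -1 | = (1)(1) - (-1)(-3) = -2.
                   | -3  1 |

Its absolute value is |J| = 2 (the area scaling factor).

Substituting x = u - v, y = -3u + v into the integrand,

    18x^2 + 18y^2 → 180u^2 - 144u v + 36v^2,

so the integral becomes

    ∬_R (180u^2 - 144u v + 36v^2) · |J| du dv = ∫_0^3 ∫_0^1 (360u^2 - 288u v + 72v^2) dv du.

Inner (v): 360u^2 - 144u + 24.
Outer (u): 2664.

Therefore ∬_D (18x^2 + 18y^2) dx dy = 2664.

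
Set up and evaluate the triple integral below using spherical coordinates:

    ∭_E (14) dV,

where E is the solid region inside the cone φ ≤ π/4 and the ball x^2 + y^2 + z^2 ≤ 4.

In spherical coordinates, x = ρ sin(φ) cos(θ), y = ρ sin(φ) sin(θ), z = ρ cos(φ), and dV = ρ^2 sin(φ) dρ dφ dθ.

The integrand becomes 14, so

    ∭_E (14) dV = ∫_{0}^{2π} ∫_{0}^{π/4} ∫_{0}^{2} (14) · ρ^2 sin(φ) dρ dφ dθ.

Inner (ρ): 112sin(φ)/3.
Middle (φ): 112/3 - 56sqrt(2)/3.
Outer (θ): 112π (2 - sqrt(2))/3.

Therefore the triple integral equals 112π (2 - sqrt(2))/3.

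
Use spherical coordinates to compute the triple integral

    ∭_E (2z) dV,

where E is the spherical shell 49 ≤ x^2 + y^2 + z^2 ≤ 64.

In spherical coordinates, x = ρ sin(φ) cos(θ), y = ρ sin(φ) sin(θ), z = ρ cos(φ), and dV = ρ^2 sin(φ) dρ dφ dθ.

The integrand becomes 2ρ cos(φ), so

    ∭_E (2z) dV = ∫_{0}^{2π} ∫_{0}^{π} ∫_{7}^{8} (2ρ cos(φ)) · ρ^2 sin(φ) dρ dφ dθ.

Inner (ρ): 1695sin(2φ)/4.
Middle (φ): 0.
Outer (θ): 0.

Therefore the triple integral equals 0.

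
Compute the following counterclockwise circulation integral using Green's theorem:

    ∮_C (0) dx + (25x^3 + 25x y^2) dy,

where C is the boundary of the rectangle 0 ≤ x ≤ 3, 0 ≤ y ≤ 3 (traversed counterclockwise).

Green's theorem converts the closed line integral into a double integral over the enclosed region D:

    ∮_C P dx + Q dy = ∬_D (∂Q/∂x - ∂P/∂y) dA.

Here P = 0, Q = 25x^3 + 25x y^2, so

    ∂Q/∂x = 75x^2 + 25y^2,    ∂P/∂y = 0,
    ∂Q/∂x - ∂P/∂y = 75x^2 + 25y^2.

D is the region 0 ≤ x ≤ 3, 0 ≤ y ≤ 3. Evaluating the double integral:

    ∬_D (75x^2 + 25y^2) dA = ∫_0^{3} ∫_0^{3} (75x^2 + 25y^2) dy dx.

Inner (y from 0 to 3): 225x^2 + 225.
Outer (x from 0 to 3): 2700.

Therefore ∮_C P dx + Q dy = 2700.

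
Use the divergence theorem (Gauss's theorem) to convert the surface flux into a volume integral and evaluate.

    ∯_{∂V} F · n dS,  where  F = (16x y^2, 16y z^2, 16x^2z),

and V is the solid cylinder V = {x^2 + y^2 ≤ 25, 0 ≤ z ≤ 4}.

By the divergence theorem,

    ∯_{∂V} F · n dS = ∭_V (∇ · F) dV.

Compute the divergence:
    ∇ · F = ∂F_x/∂x + ∂F_y/∂y + ∂F_z/∂z = 16y^2 + 16z^2 + 16x^2 = 16x^2 + 16y^2 + 16z^2.

In cylindrical coordinates, x = r cos(θ), y = r sin(θ), z = z, dV = r dr dθ dz, with 0 ≤ r ≤ 5, 0 ≤ θ ≤ 2π, 0 ≤ z ≤ 4.

The integrand, after substitution and multiplying by the volume element, becomes (16r^2 + 16z^2) · r, so

    ∭_V (∇·F) dV = ∫_0^{2π} ∫_0^{5} ∫_0^{4} (16r^2 + 16z^2) · r dz dr dθ.

Inner (z from 0 to 4): 64r (r^2 + 16/3).
Middle (r from 0 to 5): 42800/3.
Outer (θ from 0 to 2π): 85600π/3.

Therefore ∯_{∂V} F · n dS = 85600π/3.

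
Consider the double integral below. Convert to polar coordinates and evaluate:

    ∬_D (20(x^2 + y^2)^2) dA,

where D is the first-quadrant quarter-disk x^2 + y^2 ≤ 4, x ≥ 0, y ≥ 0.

The region D is 0 ≤ r ≤ 2, 0 ≤ θ ≤ π/2 in polar coordinates, where x = r cos(θ), y = r sin(θ), and dA = r dr dθ.

Under the substitution, the integrand becomes 20r^4, so

    ∬_D (20(x^2 + y^2)^2) dA = ∫_{0}^{π/2} ∫_{0}^{2} (20r^4) · r dr dθ.

Inner integral (in r): ∫_{0}^{2} (20r^4) · r dr = 640/3.

Outer integral (in θ): ∫_{0}^{π/2} (640/3) dθ = 320π/3.

Therefore ∬_D (20(x^2 + y^2)^2) dA = 320π/3.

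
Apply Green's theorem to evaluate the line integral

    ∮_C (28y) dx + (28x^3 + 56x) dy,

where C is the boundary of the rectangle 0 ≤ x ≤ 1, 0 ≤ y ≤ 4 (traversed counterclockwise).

Green's theorem converts the closed line integral into a double integral over the enclosed region D:

    ∮_C P dx + Q dy = ∬_D (∂Q/∂x - ∂P/∂y) dA.

Here P = 28y, Q = 28x^3 + 56x, so

    ∂Q/∂x = 84x^2 + 56,    ∂P/∂y = 28,
    ∂Q/∂x - ∂P/∂y = 84x^2 + 28.

D is the region 0 ≤ x ≤ 1, 0 ≤ y ≤ 4. Evaluating the double integral:

    ∬_D (84x^2 + 28) dA = ∫_0^{1} ∫_0^{4} (84x^2 + 28) dy dx.

Inner (y from 0 to 4): 336x^2 + 112.
Outer (x from 0 to 1): 224.

Therefore ∮_C P dx + Q dy = 224.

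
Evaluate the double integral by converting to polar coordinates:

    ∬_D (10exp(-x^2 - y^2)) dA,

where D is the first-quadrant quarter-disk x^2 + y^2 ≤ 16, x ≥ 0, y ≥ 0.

The region D is 0 ≤ r ≤ 4, 0 ≤ θ ≤ π/2 in polar coordinates, where x = r cos(θ), y = r sin(θ), and dA = r dr dθ.

Under the substitution, the integrand becomes 10exp(-r^2), so

    ∬_D (10exp(-x^2 - y^2)) dA = ∫_{0}^{π/2} ∫_{0}^{4} (10exp(-r^2)) · r dr dθ.

Inner integral (in r): ∫_{0}^{4} (10exp(-r^2)) · r dr = 5 - 5exp(-16).

Outer integral (in θ): ∫_{0}^{π/2} (5 - 5exp(-16)) dθ = -5π (1 - exp(16))exp(-16)/2.

Therefore ∬_D (10exp(-x^2 - y^2)) dA = -5π (1 - exp(16))exp(-16)/2.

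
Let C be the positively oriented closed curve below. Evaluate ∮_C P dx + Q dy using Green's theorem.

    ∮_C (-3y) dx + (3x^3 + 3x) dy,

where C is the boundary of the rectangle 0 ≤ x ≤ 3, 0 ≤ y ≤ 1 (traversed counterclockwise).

Green's theorem converts the closed line integral into a double integral over the enclosed region D:

    ∮_C P dx + Q dy = ∬_D (∂Q/∂x - ∂P/∂y) dA.

Here P = -3y, Q = 3x^3 + 3x, so

    ∂Q/∂x = 9x^2 + 3,    ∂P/∂y = -3,
    ∂Q/∂x - ∂P/∂y = 9x^2 + 6.

D is the region 0 ≤ x ≤ 3, 0 ≤ y ≤ 1. Evaluating the double integral:

    ∬_D (9x^2 + 6) dA = ∫_0^{3} ∫_0^{1} (9x^2 + 6) dy dx.

Inner (y from 0 to 1): 9x^2 + 6.
Outer (x from 0 to 3): 99.

Therefore ∮_C P dx + Q dy = 99.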